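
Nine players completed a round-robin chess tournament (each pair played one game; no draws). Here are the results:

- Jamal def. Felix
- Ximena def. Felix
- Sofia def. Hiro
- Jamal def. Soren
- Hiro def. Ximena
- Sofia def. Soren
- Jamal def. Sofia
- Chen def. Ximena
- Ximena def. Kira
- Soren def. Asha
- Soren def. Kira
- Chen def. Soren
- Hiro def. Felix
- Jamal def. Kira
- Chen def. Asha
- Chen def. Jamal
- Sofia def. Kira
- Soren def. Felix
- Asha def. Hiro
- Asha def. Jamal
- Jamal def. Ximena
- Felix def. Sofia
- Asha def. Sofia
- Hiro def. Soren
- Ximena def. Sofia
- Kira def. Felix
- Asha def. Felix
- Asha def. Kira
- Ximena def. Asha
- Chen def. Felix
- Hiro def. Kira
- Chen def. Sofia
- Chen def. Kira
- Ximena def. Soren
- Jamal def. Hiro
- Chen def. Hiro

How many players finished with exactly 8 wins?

Win totals: Kira 1, Asha 5, Jamal 6, Soren 3, Hiro 4, Ximena 5, Chen 8, Sofia 3, Felix 1.
Exactly 8: Chen — 1 player.

1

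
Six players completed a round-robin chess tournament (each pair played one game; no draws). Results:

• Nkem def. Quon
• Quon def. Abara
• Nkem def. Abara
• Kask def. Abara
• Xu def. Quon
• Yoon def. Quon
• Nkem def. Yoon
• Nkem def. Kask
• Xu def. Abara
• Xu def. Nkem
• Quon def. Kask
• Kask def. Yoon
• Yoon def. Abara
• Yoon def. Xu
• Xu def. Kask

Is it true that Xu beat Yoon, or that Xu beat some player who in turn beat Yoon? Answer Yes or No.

Xu did not beat Yoon directly.
Xu beat Kask, Quon, Nkem, Abara. Of those, Kask beat Yoon.

Yes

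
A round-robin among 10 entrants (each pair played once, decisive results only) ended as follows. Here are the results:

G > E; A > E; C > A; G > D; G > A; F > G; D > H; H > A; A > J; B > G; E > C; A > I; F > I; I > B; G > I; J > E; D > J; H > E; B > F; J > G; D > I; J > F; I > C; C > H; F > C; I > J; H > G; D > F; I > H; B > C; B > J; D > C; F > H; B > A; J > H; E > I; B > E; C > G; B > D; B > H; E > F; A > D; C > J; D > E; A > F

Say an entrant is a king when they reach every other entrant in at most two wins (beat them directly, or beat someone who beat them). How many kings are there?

6

A reaches everyone (king).
B reaches everyone (king).
C cannot reach B in two steps.
D reaches everyone (king).
E cannot reach D in two steps.
F reaches everyone (king).
G reaches everyone (king).
H cannot reach B in two steps.
I reaches everyone (king).
J cannot reach B in two steps.
Kings: A, B, D, F, G, I — 6.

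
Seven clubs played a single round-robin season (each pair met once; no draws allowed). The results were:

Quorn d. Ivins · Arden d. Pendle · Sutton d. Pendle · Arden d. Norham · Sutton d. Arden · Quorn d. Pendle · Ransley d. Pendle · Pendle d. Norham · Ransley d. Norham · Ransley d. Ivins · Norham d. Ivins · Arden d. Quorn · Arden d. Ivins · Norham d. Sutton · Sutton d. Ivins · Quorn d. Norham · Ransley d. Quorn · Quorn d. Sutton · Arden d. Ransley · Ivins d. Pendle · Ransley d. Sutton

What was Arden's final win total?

5

Arden's results: beat Ivins, Quorn, Norham, Pendle, Ransley; lost to Sutton.
That is 5 wins.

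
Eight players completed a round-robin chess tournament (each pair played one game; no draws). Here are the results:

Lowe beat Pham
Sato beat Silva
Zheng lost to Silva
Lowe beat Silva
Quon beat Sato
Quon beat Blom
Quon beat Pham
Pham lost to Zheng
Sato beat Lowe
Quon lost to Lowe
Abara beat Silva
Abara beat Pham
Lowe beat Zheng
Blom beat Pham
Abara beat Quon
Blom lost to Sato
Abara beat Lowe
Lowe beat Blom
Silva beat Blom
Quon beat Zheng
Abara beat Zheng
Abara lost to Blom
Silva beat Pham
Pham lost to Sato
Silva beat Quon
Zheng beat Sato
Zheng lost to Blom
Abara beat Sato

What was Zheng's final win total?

2

Zheng's results: beat Pham, Sato; lost to Lowe, Blom, Abara, Quon, Silva.
That is 2 wins.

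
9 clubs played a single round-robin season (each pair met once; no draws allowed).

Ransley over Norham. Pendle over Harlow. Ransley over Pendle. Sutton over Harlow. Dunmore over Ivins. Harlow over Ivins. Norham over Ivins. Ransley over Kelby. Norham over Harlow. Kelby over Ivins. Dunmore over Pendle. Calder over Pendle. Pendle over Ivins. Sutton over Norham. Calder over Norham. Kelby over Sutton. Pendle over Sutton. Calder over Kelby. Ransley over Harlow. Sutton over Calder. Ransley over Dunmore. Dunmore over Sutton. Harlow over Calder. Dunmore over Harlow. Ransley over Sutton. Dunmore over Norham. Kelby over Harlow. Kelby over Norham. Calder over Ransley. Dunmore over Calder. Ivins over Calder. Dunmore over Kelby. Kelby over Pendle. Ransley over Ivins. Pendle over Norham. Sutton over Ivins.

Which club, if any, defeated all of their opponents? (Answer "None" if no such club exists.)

None

Highest win total is Ransley with 7 (out of 8 possible).
Ransley lost to Calder, so no club went undefeated.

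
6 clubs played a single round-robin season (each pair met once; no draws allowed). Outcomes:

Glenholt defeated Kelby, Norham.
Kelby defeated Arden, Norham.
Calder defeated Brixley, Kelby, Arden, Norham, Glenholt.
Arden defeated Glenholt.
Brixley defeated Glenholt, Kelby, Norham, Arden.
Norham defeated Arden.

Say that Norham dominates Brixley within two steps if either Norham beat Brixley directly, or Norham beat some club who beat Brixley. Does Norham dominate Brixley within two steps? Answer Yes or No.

No

Norham did not beat Brixley directly.
Norham beat Arden, but each of them lost to Brixley. No two-step path.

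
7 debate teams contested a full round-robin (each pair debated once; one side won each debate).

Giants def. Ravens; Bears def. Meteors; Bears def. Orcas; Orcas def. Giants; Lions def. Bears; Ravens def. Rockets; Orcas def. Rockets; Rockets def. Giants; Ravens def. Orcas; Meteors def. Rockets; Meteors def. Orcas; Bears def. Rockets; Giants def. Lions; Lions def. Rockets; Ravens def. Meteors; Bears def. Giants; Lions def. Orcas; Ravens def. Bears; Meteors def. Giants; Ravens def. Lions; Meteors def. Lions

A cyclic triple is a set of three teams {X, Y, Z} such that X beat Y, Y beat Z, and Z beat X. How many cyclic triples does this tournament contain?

8

Win totals: Meteors 4, Ravens 5, Orcas 2, Giants 2, Lions 3, Bears 4, Rockets 1.
A team with w wins dominates both others in C(w,2) triples; summing gives 6 + 10 + 1 + 1 + 3 + 6 + 0 = 27 transitive triples.
Total triples C(7,3) = 35, so cyclic triples = 35 − 27 = 8.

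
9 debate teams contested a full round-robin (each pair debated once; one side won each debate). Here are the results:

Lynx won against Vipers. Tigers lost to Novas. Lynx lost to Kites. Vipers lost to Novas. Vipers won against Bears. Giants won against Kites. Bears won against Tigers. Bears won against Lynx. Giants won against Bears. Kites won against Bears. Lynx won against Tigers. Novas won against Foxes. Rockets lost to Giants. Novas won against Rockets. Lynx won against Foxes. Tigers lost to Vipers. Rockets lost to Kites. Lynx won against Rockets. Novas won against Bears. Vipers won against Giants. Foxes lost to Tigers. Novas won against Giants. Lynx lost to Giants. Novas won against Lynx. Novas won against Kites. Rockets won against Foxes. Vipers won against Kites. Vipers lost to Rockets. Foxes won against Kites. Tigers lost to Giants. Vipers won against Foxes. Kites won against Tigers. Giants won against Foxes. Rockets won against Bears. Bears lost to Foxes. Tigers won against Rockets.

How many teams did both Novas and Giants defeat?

Novas beat: Vipers, Giants, Bears, Lynx, Kites, Foxes, Tigers, Rockets.
Giants beat: Bears, Lynx, Kites, Foxes, Tigers, Rockets.
Both beat: Bears, Lynx, Kites, Foxes, Tigers, Rockets — 6.

6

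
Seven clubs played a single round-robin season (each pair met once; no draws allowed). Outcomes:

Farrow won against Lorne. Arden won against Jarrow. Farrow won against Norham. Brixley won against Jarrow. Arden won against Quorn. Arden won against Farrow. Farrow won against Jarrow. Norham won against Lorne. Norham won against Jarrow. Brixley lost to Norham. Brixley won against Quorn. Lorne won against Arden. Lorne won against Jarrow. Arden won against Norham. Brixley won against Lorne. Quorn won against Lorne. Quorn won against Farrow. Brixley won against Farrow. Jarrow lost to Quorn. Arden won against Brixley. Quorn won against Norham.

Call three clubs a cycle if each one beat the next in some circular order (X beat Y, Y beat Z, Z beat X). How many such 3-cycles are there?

Win totals: Norham 3, Arden 5, Lorne 2, Brixley 4, Jarrow 0, Farrow 3, Quorn 4.
A club with w wins dominates both others in C(w,2) triples; summing gives 3 + 10 + 1 + 6 + 0 + 3 + 6 = 29 transitive triples.
Total triples C(7,3) = 35, so cyclic triples = 35 − 29 = 6.

6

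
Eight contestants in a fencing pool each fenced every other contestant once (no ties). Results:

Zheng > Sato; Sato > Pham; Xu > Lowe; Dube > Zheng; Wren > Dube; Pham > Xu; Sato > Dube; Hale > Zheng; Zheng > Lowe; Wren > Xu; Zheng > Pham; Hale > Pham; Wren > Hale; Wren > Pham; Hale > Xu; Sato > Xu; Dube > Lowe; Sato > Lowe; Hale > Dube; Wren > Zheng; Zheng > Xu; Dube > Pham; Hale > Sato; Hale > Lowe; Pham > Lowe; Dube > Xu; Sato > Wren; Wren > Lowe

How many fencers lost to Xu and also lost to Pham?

1

Xu beat: Lowe.
Pham beat: Lowe, Xu.
Both beat: Lowe — 1.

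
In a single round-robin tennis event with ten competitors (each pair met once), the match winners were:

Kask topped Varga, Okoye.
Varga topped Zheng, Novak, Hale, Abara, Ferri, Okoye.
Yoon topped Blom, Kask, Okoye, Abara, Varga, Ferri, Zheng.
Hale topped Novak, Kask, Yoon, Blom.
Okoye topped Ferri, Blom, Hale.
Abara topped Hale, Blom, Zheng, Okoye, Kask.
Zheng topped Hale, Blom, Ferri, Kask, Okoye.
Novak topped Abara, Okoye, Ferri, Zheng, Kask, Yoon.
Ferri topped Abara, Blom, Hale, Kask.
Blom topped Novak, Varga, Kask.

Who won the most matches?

Win totals: Hale 4, Okoye 3, Kask 2, Abara 5, Varga 6, Zheng 5, Blom 3, Yoon 7, Novak 6, Ferri 4.
Yoon leads with 7 wins (next highest: 6).

Yoon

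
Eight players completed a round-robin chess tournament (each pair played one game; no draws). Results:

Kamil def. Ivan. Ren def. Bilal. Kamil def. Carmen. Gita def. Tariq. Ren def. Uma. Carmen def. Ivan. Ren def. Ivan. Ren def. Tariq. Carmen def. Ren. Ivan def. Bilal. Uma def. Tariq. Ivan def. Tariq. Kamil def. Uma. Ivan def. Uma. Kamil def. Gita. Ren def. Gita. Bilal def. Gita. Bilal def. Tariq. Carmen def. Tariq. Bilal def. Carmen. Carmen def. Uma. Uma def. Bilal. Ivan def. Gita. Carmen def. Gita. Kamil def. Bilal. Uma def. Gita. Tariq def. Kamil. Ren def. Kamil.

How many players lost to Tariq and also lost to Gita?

Tariq beat: Kamil.
Gita beat: Tariq.
No one was beaten by both.

0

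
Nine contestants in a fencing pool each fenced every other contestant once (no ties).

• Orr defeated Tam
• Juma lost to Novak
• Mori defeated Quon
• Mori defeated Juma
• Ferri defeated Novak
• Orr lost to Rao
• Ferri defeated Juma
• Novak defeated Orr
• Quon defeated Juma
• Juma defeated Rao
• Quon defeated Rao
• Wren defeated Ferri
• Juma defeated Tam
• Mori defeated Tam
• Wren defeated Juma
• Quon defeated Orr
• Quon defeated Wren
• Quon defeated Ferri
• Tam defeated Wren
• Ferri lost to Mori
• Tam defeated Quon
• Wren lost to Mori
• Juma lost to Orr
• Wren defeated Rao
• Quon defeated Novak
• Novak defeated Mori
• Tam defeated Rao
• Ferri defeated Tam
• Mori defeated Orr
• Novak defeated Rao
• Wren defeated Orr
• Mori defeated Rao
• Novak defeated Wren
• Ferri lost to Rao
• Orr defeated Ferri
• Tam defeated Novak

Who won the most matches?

Mori

Win totals: Mori 7, Orr 3, Novak 5, Wren 4, Quon 6, Tam 4, Juma 2, Ferri 3, Rao 2.
Mori leads with 7 wins (next highest: 6).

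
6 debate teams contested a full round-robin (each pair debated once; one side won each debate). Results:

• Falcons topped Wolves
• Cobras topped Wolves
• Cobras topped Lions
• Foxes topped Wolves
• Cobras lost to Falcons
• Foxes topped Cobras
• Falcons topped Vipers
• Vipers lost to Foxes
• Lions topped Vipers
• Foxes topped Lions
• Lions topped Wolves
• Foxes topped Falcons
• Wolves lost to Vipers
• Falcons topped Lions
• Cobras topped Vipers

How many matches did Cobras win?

Cobras' results: beat Wolves, Vipers, Lions; lost to Foxes, Falcons.
That is 3 wins.

3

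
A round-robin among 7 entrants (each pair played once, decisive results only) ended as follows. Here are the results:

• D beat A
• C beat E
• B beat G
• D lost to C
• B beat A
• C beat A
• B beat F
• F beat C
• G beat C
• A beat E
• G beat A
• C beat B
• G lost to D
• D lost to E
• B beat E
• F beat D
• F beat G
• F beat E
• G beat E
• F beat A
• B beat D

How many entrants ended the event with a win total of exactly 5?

Win totals: A 1, B 5, C 4, D 2, E 1, F 5, G 3.
Exactly 5: B, F — 2 entrants.

2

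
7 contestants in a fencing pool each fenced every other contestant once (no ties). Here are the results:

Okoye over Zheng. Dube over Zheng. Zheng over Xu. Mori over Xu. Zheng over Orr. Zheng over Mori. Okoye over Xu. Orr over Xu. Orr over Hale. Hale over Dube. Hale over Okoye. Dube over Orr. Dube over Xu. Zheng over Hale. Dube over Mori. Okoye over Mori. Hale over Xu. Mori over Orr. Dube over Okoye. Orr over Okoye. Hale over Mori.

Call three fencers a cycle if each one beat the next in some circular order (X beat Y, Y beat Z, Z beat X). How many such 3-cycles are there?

6

Win totals: Orr 3, Mori 2, Zheng 4, Hale 4, Dube 5, Xu 0, Okoye 3.
A fencer with w wins dominates both others in C(w,2) triples; summing gives 3 + 1 + 6 + 6 + 10 + 0 + 3 = 29 transitive triples.
Total triples C(7,3) = 35, so cyclic triples = 35 − 29 = 6.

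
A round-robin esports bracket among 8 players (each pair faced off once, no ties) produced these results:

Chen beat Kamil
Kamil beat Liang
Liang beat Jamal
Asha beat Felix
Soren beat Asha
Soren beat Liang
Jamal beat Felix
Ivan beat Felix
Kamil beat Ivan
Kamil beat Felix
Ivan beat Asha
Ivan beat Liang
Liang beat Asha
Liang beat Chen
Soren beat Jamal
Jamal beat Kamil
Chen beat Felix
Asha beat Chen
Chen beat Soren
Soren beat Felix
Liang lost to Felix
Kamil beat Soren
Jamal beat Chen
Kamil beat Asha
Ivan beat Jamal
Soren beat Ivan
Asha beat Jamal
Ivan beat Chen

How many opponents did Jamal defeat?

Jamal's results: beat Kamil, Chen, Felix; lost to Asha, Soren, Ivan, Liang.
That is 3 wins.

3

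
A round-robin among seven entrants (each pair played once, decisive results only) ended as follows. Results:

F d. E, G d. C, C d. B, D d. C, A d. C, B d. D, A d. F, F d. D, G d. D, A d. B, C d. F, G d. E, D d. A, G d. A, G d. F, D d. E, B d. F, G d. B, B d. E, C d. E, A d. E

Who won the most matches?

G

Win totals: A 4, B 3, C 3, D 3, E 0, F 2, G 6.
G leads with 6 wins (next highest: 4).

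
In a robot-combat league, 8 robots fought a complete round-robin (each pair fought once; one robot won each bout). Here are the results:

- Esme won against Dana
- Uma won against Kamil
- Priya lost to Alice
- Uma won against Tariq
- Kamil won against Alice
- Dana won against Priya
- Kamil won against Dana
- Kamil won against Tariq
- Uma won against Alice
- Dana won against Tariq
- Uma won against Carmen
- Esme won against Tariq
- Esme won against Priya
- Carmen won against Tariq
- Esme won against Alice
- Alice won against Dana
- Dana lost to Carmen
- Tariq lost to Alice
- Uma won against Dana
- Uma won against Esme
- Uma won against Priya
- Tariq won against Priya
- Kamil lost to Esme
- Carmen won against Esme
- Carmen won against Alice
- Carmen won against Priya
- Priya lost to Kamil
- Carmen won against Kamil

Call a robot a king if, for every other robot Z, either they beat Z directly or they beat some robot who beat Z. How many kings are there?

Carmen cannot reach Uma in two steps.
Tariq cannot reach Carmen, Alice, Esme, Dana, Kamil, Uma in two steps.
Alice cannot reach Carmen, Esme, Kamil, Uma in two steps.
Esme cannot reach Carmen, Uma in two steps.
Dana cannot reach Carmen, Alice, Esme, Kamil, Uma in two steps.
Priya cannot reach Carmen, Tariq, Alice, Esme, Dana, Kamil, Uma in two steps.
Kamil cannot reach Carmen, Esme, Uma in two steps.
Uma reaches everyone (king).
Kings: Uma — 1.

1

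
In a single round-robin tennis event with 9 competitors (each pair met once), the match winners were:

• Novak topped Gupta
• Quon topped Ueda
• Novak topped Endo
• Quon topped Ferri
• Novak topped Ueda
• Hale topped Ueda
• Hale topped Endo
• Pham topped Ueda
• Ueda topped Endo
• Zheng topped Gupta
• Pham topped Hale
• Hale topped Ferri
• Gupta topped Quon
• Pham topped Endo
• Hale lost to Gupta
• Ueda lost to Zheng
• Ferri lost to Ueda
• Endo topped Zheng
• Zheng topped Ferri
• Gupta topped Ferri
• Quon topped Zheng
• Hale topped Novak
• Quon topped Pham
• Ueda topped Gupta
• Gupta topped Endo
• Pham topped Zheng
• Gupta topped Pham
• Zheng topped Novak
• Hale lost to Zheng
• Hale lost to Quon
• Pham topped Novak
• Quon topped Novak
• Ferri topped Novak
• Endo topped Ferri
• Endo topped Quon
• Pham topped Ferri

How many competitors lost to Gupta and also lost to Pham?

3

Gupta beat: Pham, Ferri, Hale, Endo, Quon.
Pham beat: Ueda, Zheng, Novak, Ferri, Hale, Endo.
Both beat: Ferri, Hale, Endo — 3.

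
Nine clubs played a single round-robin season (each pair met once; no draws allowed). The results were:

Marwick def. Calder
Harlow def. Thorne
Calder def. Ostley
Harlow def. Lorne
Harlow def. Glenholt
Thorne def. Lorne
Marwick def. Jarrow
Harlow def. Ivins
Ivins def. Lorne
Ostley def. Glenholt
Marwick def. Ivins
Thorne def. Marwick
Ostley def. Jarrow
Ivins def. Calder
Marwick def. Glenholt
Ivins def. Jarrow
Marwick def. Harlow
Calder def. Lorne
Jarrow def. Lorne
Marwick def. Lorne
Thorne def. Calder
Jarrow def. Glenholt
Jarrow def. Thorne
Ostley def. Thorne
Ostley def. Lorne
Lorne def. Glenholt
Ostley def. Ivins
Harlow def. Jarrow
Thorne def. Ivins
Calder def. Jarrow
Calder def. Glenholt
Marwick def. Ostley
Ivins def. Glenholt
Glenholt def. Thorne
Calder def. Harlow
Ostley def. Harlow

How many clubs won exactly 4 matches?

2

Win totals: Lorne 1, Ostley 6, Glenholt 1, Thorne 4, Marwick 7, Harlow 5, Calder 5, Ivins 4, Jarrow 3.
Exactly 4: Thorne, Ivins — 2 clubs.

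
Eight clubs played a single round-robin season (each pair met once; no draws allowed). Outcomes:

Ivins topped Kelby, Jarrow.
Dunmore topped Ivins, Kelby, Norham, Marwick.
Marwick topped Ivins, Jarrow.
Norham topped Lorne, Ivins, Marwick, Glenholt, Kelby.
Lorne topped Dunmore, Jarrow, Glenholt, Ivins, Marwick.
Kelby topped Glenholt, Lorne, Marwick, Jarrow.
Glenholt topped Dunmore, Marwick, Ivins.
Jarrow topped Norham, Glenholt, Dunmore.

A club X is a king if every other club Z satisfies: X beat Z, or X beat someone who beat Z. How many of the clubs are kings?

6

Glenholt cannot reach Lorne in two steps.
Lorne reaches everyone (king).
Jarrow reaches everyone (king).
Norham reaches everyone (king).
Marwick cannot reach Lorne in two steps.
Kelby reaches everyone (king).
Dunmore reaches everyone (king).
Ivins reaches everyone (king).
Kings: Lorne, Jarrow, Norham, Kelby, Dunmore, Ivins — 6.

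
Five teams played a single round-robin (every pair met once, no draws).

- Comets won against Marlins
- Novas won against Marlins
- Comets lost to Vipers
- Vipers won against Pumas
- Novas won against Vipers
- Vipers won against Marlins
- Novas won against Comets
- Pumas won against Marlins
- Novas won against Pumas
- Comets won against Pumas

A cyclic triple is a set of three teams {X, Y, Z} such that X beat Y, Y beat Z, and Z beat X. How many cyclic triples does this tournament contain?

Win totals: Marlins 0, Pumas 1, Novas 4, Vipers 3, Comets 2.
A team with w wins dominates both others in C(w,2) triples; summing gives 0 + 0 + 6 + 3 + 1 = 10 transitive triples.
Total triples C(5,3) = 10, so cyclic triples = 10 − 10 = 0.

0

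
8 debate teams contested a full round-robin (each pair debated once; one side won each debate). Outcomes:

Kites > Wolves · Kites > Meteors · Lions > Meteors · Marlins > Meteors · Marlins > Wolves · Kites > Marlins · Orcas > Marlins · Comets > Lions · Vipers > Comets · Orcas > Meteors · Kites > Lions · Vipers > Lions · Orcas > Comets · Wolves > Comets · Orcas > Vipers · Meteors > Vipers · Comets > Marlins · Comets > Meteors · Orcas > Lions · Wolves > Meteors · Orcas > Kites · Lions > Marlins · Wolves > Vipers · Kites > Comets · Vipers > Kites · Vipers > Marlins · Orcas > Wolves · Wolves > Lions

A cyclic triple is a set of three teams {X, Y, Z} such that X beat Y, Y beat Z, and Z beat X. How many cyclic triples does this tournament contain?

8

Win totals: Wolves 4, Kites 5, Vipers 4, Lions 2, Orcas 7, Marlins 2, Comets 3, Meteors 1.
A team with w wins dominates both others in C(w,2) triples; summing gives 6 + 10 + 6 + 1 + 21 + 1 + 3 + 0 = 48 transitive triples.
Total triples C(8,3) = 56, so cyclic triples = 56 − 48 = 8.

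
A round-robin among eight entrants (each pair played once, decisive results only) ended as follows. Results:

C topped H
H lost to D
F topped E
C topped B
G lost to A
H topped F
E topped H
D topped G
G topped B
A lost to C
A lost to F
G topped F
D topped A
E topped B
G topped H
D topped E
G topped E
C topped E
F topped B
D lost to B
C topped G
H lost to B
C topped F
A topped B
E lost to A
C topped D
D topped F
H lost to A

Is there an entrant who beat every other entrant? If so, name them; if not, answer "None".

C has 7 wins out of 7 opponents — a perfect record.

C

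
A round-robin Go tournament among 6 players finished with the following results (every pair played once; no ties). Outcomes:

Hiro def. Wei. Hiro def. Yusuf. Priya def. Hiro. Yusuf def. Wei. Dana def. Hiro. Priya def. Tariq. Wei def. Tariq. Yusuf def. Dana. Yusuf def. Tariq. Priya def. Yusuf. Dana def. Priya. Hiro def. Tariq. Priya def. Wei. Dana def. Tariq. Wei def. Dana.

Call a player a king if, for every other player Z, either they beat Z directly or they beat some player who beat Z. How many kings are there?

Priya reaches everyone (king).
Dana reaches everyone (king).
Yusuf reaches everyone (king).
Hiro cannot reach Priya in two steps.
Tariq cannot reach Priya, Dana, Yusuf, Hiro, Wei in two steps.
Wei cannot reach Yusuf in two steps.
Kings: Priya, Dana, Yusuf — 3.

3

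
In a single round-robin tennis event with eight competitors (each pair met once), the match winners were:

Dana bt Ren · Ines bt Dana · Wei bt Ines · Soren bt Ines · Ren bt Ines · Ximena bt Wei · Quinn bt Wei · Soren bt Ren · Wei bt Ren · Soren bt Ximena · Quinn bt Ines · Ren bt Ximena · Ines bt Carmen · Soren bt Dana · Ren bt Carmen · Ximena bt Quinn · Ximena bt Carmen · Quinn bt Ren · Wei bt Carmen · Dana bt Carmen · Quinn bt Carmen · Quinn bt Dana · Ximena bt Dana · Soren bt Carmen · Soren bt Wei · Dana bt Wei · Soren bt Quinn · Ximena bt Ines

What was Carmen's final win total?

0

Carmen's results: beat no one; lost to Ren, Ines, Soren, Quinn, Ximena, Wei, Dana.
That is 0 wins.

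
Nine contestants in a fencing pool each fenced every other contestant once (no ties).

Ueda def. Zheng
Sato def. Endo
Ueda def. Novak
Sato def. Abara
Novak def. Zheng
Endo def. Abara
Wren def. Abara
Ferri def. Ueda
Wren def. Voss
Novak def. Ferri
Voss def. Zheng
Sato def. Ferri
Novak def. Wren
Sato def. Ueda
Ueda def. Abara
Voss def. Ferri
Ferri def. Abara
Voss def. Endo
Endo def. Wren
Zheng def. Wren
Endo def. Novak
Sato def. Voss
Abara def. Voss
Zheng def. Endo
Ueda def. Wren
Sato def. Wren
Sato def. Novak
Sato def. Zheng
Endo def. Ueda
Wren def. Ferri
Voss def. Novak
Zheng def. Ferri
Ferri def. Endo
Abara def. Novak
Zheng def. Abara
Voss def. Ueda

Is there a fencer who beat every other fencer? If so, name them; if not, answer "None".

Sato has 8 wins out of 8 opponents — a perfect record.

Sato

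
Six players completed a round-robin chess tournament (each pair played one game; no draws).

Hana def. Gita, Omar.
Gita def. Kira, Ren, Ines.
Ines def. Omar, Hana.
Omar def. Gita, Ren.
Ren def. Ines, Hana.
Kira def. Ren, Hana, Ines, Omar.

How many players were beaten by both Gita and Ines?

0

Gita beat: Kira, Ren, Ines.
Ines beat: Hana, Omar.
No one was beaten by both.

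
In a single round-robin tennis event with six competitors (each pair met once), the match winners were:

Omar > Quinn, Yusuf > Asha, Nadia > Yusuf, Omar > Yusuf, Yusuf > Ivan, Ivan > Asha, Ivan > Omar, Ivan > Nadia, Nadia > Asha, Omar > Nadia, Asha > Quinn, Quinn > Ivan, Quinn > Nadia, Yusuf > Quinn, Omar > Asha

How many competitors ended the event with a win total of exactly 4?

1

Win totals: Asha 1, Quinn 2, Nadia 2, Yusuf 3, Omar 4, Ivan 3.
Exactly 4: Omar — 1 competitor.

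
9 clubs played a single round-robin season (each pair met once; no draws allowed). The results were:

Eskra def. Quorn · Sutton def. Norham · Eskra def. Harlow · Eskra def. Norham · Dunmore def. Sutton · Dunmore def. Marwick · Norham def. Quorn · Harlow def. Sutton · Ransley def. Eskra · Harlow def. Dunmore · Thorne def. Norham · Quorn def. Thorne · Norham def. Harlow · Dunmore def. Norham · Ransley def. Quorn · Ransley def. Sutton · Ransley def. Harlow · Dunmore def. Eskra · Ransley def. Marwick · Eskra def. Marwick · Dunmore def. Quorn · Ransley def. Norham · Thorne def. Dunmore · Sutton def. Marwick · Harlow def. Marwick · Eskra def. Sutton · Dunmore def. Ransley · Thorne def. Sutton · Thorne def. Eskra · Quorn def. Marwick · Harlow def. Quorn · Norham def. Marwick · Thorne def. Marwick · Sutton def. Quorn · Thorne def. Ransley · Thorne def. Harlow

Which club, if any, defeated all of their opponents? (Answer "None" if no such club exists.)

None

Highest win total is Thorne with 7 (out of 8 possible).
Thorne lost to Quorn, so no club went undefeated.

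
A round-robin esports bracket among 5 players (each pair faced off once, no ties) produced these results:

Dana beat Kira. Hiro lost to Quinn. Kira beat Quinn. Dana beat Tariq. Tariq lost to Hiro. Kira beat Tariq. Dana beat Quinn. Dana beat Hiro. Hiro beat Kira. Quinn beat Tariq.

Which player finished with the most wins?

Dana

Win totals: Dana 4, Quinn 2, Kira 2, Tariq 0, Hiro 2.
Dana leads with 4 wins (next highest: 2).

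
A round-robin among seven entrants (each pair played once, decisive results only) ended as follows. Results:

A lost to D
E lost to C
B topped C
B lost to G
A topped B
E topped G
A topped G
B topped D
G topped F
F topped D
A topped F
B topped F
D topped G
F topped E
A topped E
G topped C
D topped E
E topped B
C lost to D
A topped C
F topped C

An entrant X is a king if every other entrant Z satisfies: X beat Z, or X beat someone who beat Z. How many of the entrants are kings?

A reaches everyone (king).
B reaches everyone (king).
C cannot reach A, D, F in two steps.
D reaches everyone (king).
E cannot reach A in two steps.
F reaches everyone (king).
G cannot reach A in two steps.
Kings: A, B, D, F — 4.

4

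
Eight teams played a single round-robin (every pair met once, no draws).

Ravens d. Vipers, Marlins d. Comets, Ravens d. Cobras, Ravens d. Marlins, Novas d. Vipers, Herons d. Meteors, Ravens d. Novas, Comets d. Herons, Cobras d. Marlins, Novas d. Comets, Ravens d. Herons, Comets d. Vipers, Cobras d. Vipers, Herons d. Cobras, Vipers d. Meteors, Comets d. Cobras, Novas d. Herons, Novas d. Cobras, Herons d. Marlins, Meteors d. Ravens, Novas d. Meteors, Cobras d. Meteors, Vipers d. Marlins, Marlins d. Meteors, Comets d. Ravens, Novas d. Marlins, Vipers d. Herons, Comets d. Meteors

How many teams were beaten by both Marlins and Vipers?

1

Marlins beat: Comets, Meteors.
Vipers beat: Marlins, Meteors, Herons.
Both beat: Meteors — 1.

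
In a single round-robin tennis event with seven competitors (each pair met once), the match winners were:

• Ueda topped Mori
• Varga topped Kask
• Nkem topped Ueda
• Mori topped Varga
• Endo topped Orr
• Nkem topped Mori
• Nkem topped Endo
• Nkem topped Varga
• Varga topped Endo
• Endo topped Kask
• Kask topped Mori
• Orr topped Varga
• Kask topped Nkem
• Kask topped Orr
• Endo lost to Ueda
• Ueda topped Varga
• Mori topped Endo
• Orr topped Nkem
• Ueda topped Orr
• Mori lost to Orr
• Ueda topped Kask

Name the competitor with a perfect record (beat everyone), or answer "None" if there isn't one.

Highest win total is Ueda with 5 (out of 6 possible).
Ueda lost to Nkem, so no competitor went undefeated.

None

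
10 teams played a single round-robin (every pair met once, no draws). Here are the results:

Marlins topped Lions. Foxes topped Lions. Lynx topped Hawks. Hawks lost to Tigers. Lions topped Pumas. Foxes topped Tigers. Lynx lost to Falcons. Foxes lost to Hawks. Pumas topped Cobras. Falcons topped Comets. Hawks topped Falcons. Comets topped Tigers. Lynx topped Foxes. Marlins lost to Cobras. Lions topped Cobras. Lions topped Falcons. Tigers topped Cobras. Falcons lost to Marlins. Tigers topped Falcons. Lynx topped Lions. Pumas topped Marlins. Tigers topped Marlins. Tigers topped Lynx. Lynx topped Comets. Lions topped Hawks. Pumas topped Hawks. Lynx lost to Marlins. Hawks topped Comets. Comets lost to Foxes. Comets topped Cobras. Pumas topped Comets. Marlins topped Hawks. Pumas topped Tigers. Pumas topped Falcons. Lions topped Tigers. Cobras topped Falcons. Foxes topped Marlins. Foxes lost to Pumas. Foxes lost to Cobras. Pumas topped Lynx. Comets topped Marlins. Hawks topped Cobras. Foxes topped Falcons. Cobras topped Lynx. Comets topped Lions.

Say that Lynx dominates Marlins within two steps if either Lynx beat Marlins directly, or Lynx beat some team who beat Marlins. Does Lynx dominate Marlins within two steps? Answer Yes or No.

Lynx did not beat Marlins directly.
Lynx beat Comets, Hawks, Lions, Foxes. Of those, Comets beat Marlins.

Yes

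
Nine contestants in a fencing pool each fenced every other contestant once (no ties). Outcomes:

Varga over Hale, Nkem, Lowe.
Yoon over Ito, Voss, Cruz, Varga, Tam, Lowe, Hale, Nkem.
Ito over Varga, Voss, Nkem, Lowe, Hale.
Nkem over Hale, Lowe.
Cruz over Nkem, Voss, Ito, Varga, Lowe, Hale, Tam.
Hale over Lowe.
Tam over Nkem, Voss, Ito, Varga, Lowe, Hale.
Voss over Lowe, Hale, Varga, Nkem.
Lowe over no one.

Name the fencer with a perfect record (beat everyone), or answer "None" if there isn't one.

Yoon

Yoon has 8 wins out of 8 opponents — a perfect record.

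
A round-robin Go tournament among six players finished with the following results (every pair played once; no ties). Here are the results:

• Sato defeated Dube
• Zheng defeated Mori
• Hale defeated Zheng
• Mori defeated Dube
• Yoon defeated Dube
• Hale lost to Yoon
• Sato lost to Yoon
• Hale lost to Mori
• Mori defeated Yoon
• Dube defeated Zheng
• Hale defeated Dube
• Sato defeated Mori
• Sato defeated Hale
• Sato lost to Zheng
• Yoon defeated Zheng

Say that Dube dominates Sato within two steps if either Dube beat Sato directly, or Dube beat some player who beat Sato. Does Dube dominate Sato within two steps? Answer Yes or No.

Dube did not beat Sato directly.
Dube beat Zheng. Of those, Zheng beat Sato.

Yes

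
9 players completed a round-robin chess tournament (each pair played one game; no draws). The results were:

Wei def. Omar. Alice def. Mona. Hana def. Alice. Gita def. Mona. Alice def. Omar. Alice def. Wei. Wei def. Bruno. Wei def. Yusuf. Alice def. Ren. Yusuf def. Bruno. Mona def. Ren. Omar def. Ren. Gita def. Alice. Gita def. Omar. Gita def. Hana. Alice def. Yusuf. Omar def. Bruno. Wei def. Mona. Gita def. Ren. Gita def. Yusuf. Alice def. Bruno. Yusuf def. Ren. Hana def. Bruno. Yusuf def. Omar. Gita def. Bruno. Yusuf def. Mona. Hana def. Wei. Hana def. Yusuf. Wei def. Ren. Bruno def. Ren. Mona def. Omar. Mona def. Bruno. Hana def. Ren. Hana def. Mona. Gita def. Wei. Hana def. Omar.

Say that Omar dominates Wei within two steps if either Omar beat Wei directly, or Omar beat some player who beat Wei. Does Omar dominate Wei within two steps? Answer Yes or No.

Omar did not beat Wei directly.
Omar beat Ren, Bruno, but each of them lost to Wei. No two-step path.

No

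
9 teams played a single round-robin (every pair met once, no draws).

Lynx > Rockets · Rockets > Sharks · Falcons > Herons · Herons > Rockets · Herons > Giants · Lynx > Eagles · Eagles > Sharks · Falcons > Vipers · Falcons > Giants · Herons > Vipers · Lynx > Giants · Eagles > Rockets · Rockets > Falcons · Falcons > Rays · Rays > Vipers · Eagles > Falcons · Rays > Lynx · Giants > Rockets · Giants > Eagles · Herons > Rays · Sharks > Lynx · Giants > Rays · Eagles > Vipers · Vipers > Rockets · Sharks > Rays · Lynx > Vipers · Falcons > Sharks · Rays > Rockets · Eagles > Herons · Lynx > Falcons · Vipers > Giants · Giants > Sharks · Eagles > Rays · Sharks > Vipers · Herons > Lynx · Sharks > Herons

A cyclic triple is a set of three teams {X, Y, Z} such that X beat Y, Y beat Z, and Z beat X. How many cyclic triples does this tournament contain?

Win totals: Rockets 2, Giants 4, Rays 3, Falcons 5, Herons 5, Sharks 4, Vipers 2, Eagles 6, Lynx 5.
A team with w wins dominates both others in C(w,2) triples; summing gives 1 + 6 + 3 + 10 + 10 + 6 + 1 + 15 + 10 = 62 transitive triples.
Total triples C(9,3) = 84, so cyclic triples = 84 − 62 = 22.

22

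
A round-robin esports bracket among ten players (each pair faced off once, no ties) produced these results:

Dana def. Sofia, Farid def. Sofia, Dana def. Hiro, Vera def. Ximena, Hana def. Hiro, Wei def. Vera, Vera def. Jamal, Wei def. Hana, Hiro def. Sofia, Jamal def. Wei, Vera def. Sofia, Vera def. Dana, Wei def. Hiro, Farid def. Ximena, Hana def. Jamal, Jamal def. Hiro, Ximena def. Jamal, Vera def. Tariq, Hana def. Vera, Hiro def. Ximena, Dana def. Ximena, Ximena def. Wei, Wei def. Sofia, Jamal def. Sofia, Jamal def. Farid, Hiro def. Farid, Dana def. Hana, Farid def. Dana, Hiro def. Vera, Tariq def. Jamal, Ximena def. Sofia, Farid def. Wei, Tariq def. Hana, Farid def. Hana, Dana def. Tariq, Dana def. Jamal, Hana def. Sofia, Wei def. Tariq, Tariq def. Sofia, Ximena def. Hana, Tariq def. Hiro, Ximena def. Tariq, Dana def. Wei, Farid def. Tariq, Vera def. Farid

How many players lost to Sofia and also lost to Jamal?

Sofia beat: no one.
Jamal beat: Wei, Farid, Sofia, Hiro.
No one was beaten by both.

0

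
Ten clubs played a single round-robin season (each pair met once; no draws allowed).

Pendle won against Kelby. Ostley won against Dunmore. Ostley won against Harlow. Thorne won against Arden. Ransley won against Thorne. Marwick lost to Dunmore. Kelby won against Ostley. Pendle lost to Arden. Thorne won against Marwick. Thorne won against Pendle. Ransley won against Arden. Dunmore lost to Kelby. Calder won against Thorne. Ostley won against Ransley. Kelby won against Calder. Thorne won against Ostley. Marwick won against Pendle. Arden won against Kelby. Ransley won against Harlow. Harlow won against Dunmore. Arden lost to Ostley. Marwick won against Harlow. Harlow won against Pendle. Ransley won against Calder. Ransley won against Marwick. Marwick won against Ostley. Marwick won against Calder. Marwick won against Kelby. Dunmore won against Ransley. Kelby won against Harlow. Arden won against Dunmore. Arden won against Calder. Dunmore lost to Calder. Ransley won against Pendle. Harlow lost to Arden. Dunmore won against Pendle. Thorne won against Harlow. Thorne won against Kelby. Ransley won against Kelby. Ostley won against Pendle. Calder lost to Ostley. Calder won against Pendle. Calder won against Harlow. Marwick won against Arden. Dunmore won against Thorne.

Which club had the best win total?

Win totals: Arden 5, Calder 4, Ransley 7, Harlow 2, Thorne 6, Kelby 4, Dunmore 4, Pendle 1, Ostley 6, Marwick 6.
Ransley leads with 7 wins (next highest: 6).

Ransley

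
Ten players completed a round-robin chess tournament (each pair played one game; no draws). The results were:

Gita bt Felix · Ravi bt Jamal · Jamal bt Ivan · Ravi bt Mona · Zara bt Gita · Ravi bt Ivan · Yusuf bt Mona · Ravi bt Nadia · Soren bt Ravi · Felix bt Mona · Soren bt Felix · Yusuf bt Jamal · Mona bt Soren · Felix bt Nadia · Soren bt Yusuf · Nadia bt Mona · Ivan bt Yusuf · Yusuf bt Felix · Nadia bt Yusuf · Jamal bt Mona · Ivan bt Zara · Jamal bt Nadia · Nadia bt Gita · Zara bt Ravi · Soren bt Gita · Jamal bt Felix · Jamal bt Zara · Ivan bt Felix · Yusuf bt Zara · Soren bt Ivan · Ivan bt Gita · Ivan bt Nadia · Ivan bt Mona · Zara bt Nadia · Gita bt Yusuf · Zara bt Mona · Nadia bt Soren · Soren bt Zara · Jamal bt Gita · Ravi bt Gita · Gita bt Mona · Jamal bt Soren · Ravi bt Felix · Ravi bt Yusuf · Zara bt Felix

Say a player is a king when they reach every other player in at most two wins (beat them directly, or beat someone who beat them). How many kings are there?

Nadia reaches everyone (king).
Gita cannot reach Ravi, Ivan in two steps.
Mona cannot reach Nadia, Jamal in two steps.
Ravi reaches everyone (king).
Yusuf reaches everyone (king).
Zara reaches everyone (king).
Ivan reaches everyone (king).
Jamal reaches everyone (king).
Felix cannot reach Ravi, Zara, Ivan, Jamal in two steps.
Soren reaches everyone (king).
Kings: Nadia, Ravi, Yusuf, Zara, Ivan, Jamal, Soren — 7.

7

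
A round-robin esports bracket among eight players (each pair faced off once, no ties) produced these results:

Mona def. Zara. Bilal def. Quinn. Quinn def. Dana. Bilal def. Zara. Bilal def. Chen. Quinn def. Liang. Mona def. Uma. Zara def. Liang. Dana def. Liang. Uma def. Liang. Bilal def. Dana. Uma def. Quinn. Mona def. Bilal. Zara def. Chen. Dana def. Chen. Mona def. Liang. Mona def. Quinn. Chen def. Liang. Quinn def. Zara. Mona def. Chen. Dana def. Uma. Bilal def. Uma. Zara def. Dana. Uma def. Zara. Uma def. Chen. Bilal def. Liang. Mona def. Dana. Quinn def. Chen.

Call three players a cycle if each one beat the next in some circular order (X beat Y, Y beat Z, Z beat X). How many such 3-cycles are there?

2

Win totals: Bilal 6, Chen 1, Dana 3, Quinn 4, Liang 0, Mona 7, Zara 3, Uma 4.
A player with w wins dominates both others in C(w,2) triples; summing gives 15 + 0 + 3 + 6 + 0 + 21 + 3 + 6 = 54 transitive triples.
Total triples C(8,3) = 56, so cyclic triples = 56 − 54 = 2.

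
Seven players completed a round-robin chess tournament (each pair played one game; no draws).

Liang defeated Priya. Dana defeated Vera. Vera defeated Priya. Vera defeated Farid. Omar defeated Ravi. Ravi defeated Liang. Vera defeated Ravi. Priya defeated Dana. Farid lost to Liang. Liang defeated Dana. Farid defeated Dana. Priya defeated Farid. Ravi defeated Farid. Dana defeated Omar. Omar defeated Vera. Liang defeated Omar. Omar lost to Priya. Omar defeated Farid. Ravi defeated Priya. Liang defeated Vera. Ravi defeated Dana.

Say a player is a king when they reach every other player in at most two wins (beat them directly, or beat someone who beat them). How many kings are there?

4

Omar reaches everyone (king).
Vera reaches everyone (king).
Priya cannot reach Liang in two steps.
Dana cannot reach Liang in two steps.
Liang reaches everyone (king).
Farid cannot reach Priya, Liang, Ravi in two steps.
Ravi reaches everyone (king).
Kings: Omar, Vera, Liang, Ravi — 4.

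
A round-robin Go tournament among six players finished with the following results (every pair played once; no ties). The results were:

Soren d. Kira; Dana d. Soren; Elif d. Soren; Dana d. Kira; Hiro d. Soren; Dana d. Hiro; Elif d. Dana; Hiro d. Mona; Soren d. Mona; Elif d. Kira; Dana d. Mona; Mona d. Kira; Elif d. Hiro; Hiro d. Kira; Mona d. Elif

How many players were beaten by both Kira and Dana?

Kira beat: no one.
Dana beat: Hiro, Mona, Kira, Soren.
No one was beaten by both.

0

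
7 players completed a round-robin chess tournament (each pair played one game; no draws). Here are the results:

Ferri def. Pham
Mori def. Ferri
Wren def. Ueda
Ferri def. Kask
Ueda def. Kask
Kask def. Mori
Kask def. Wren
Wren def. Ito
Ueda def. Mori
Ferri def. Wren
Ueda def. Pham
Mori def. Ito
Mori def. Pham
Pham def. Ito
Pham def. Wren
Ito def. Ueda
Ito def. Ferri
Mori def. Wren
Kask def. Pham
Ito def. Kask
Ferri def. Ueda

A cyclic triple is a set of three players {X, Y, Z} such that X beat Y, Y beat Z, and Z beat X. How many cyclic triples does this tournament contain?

Win totals: Ferri 4, Kask 3, Ueda 3, Pham 2, Ito 3, Wren 2, Mori 4.
A player with w wins dominates both others in C(w,2) triples; summing gives 6 + 3 + 3 + 1 + 3 + 1 + 6 = 23 transitive triples.
Total triples C(7,3) = 35, so cyclic triples = 35 − 23 = 12.

12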